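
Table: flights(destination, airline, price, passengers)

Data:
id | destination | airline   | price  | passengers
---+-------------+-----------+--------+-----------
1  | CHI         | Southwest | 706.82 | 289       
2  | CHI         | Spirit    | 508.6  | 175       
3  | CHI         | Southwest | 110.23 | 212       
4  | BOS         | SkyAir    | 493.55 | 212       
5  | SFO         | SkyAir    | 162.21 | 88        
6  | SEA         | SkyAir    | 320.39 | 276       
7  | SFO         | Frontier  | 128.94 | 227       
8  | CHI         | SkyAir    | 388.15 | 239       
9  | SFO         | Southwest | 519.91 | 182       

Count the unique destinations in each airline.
SELECT airline, COUNT(DISTINCT destination)
FROM flights
GROUP BY airline

Result:
  Frontier: 1 distinct
  SkyAir: 4 distinct
  Southwest: 2 distinct
  Spirit: 1 distinct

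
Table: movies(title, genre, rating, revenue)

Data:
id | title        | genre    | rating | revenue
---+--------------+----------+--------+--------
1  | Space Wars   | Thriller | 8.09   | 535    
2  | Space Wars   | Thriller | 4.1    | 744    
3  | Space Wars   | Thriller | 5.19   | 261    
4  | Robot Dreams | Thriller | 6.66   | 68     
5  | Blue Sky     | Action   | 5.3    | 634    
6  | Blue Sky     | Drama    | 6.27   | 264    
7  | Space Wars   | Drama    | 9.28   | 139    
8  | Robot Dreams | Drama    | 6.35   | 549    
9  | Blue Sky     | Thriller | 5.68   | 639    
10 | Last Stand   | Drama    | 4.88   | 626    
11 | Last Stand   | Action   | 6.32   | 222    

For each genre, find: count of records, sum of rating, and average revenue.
SELECT genre,
       COUNT(*) as cnt,
       SUM(rating) as total_rating,
       AVG(revenue) as avg_revenue
FROM movies
GROUP BY genre

Result:
  Action: 2 records, 11.62 total rating, 428.00 avg revenue
  Drama: 4 records, 26.78 total rating, 394.50 avg revenue
  Thriller: 5 records, 29.72 total rating, 449.40 avg revenue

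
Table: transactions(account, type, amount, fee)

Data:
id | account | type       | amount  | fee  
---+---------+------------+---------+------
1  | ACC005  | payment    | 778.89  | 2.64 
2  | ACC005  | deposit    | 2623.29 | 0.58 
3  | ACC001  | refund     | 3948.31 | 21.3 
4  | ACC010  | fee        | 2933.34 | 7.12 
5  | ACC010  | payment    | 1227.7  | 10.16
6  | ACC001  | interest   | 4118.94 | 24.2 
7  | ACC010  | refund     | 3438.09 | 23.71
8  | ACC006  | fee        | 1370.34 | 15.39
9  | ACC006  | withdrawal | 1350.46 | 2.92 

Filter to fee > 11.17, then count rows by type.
SELECT type, COUNT(*)
FROM transactions
WHERE fee > 11.17
GROUP BY type

Note: WHERE filters rows before grouping.

Result:
  fee: 1
  interest: 1
  refund: 2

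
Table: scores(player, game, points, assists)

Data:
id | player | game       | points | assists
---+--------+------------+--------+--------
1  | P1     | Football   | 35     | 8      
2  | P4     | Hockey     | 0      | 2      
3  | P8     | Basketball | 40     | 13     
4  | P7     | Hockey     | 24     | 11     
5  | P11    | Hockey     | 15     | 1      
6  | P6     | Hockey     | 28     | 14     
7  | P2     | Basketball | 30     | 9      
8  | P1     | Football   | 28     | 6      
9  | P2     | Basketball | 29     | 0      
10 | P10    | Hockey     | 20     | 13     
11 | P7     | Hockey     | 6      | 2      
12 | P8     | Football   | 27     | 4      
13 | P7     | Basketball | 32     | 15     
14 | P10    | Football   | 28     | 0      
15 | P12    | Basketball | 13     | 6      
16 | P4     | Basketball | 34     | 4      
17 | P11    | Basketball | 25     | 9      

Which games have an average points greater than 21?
SELECT game, AVG(points)
FROM scores
GROUP BY game
HAVING AVG(points) > 21

Result:
  Basketball: avg=29.00
  Football: avg=29.50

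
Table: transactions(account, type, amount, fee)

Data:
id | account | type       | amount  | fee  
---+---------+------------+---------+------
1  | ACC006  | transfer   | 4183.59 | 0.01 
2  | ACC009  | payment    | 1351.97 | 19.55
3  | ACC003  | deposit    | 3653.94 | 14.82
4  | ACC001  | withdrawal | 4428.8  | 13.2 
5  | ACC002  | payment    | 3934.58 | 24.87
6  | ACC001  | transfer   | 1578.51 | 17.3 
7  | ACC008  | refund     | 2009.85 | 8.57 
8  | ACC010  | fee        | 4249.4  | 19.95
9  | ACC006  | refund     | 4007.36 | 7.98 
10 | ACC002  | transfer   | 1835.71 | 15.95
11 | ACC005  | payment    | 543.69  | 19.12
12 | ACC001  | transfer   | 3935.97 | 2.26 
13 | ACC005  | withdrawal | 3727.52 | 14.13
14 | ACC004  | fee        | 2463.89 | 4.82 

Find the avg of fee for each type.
SELECT type, AVG(fee) as result
FROM transactions
GROUP BY type

Result:
  deposit: 14.82
  fee: 12.39
  payment: 21.18
  refund: 8.28
  transfer: 8.88
  withdrawal: 13.67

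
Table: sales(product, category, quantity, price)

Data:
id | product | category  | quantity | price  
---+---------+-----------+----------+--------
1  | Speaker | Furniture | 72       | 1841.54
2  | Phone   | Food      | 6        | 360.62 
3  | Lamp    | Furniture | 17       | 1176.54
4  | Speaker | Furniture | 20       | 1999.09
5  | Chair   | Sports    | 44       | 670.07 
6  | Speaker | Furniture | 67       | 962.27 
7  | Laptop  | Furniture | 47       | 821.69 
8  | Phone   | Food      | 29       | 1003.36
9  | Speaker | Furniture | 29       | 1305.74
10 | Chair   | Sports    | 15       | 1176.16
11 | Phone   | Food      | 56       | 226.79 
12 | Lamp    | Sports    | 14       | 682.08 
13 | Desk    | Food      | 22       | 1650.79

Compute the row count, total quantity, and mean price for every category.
SELECT category,
       COUNT(*) as cnt,
       SUM(quantity) as total_quantity,
       AVG(price) as avg_price
FROM sales
GROUP BY category

Result:
  Food: 4 records, 113 total quantity, 810.39 avg price
  Furniture: 6 records, 252 total quantity, 1351.15 avg price
  Sports: 3 records, 73 total quantity, 842.77 avg price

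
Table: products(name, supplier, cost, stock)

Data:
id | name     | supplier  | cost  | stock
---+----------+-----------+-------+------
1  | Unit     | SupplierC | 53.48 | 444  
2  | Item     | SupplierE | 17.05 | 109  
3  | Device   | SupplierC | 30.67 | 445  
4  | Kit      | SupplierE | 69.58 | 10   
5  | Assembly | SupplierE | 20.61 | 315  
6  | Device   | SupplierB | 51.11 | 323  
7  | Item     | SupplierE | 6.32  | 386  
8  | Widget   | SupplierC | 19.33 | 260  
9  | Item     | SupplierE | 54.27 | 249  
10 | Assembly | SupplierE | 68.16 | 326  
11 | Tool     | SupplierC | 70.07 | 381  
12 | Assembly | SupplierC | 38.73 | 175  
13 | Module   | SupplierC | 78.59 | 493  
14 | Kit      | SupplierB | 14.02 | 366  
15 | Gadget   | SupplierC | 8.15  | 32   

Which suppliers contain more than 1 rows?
SELECT supplier, COUNT(*) as cnt
FROM products
GROUP BY supplier
HAVING COUNT(*) > 1

Result:
  SupplierB: 2
  SupplierC: 7
  SupplierE: 6

Note: HAVING filters groups after aggregation, WHERE filters rows before.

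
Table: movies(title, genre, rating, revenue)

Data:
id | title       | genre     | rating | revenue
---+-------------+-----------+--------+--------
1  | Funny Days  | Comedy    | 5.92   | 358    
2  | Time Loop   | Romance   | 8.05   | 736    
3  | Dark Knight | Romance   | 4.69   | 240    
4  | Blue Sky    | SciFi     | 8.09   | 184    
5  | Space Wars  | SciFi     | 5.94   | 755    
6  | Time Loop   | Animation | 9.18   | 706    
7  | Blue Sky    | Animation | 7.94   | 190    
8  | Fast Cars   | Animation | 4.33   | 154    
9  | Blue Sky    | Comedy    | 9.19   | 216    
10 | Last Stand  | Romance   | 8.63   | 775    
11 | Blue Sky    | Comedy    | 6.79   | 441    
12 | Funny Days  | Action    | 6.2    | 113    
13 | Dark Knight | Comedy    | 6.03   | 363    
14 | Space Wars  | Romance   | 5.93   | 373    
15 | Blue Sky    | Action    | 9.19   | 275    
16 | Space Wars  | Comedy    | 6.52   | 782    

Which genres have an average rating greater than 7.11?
SELECT genre, AVG(rating)
FROM movies
GROUP BY genre
HAVING AVG(rating) > 7.11

Result:
  Action: avg=7.70
  Animation: avg=7.15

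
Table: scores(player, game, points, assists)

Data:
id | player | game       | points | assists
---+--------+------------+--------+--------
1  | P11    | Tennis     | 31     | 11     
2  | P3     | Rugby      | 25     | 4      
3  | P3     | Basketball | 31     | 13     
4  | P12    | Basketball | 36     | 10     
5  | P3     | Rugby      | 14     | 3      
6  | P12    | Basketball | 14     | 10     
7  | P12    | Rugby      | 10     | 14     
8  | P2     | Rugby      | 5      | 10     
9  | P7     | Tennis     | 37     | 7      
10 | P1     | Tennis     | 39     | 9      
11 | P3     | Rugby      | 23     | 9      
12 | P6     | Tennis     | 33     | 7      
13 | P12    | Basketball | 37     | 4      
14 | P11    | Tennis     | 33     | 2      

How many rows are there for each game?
SELECT game, COUNT(*) as count
FROM scores
GROUP BY game

Result:
  Basketball: 4
  Rugby: 5
  Tennis: 5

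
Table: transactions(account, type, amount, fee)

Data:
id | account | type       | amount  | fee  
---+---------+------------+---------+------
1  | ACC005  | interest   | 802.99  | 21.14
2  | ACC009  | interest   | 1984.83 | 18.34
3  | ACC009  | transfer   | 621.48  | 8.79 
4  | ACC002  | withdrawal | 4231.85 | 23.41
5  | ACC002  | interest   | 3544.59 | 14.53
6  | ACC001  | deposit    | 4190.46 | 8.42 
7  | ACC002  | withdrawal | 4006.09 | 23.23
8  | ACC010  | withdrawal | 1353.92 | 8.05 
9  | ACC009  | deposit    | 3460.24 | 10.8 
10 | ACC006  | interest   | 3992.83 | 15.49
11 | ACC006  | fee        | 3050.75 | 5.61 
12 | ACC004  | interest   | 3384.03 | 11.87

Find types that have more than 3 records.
SELECT type, COUNT(*) as cnt
FROM transactions
GROUP BY type
HAVING COUNT(*) > 3

Result:
  interest: 5

Note: HAVING filters groups after aggregation, WHERE filters rows before.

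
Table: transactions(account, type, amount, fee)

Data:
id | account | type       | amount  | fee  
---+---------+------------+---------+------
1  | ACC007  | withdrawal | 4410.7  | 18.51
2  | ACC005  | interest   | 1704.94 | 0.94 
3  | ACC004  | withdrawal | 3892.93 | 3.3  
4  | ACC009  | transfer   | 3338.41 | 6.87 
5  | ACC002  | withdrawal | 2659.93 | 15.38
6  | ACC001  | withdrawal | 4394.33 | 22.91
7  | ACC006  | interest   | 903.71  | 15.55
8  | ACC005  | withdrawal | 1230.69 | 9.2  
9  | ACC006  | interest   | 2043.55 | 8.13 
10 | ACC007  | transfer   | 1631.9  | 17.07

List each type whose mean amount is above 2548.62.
SELECT type, AVG(amount)
FROM transactions
GROUP BY type
HAVING AVG(amount) > 2548.62

Result:
  withdrawal: avg=3317.72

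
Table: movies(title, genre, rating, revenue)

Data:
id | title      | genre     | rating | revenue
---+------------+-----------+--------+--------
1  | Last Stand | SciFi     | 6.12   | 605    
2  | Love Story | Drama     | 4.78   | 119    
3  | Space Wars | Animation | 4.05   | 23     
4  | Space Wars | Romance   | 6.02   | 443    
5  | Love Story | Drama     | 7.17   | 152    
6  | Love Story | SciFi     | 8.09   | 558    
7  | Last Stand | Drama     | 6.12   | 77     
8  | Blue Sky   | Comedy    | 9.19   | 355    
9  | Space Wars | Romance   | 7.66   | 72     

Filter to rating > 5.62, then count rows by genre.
SELECT genre, COUNT(*)
FROM movies
WHERE rating > 5.62
GROUP BY genre

Note: WHERE filters rows before grouping.

Result:
  Comedy: 1
  Drama: 2
  Romance: 2
  SciFi: 2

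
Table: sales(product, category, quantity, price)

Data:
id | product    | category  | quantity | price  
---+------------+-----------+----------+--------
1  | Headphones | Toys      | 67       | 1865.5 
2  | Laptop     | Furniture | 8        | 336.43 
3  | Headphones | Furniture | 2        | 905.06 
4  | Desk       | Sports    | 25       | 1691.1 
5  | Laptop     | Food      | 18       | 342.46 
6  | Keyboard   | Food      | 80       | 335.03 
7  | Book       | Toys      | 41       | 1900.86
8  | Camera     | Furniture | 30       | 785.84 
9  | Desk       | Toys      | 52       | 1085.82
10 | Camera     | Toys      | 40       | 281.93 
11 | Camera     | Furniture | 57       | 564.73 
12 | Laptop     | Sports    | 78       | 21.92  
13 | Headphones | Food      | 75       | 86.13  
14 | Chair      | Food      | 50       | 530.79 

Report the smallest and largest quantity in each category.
SELECT category, MIN(quantity), MAX(quantity)
FROM sales
GROUP BY category

Result:
  Food: min=18, max=80
  Furniture: min=2, max=57
  Sports: min=25, max=78
  Toys: min=40, max=67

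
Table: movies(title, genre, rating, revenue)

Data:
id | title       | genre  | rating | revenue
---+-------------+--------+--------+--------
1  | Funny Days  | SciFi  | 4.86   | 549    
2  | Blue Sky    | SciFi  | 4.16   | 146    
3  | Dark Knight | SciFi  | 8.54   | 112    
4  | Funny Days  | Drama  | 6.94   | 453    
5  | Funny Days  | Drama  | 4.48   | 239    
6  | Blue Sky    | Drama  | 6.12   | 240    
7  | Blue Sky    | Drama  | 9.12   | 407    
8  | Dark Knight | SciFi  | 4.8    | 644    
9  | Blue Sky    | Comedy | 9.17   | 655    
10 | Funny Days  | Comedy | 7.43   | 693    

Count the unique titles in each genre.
SELECT genre, COUNT(DISTINCT title)
FROM movies
GROUP BY genre

Result:
  Comedy: 2 distinct
  Drama: 2 distinct
  SciFi: 3 distinct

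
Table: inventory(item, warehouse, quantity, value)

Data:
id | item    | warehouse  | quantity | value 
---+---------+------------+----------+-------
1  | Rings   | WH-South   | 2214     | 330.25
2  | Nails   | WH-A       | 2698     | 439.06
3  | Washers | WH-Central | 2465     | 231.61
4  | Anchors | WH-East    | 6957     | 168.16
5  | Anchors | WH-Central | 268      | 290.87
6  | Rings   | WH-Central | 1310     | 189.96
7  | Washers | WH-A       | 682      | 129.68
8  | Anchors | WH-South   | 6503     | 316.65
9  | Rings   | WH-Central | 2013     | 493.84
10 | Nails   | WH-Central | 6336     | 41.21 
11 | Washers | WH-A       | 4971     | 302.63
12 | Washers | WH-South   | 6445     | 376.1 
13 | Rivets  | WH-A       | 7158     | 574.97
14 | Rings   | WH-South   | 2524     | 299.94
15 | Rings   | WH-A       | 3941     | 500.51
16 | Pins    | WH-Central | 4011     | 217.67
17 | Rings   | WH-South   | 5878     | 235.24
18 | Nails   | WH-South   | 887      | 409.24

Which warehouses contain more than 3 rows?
SELECT warehouse, COUNT(*) as cnt
FROM inventory
GROUP BY warehouse
HAVING COUNT(*) > 3

Result:
  WH-A: 5
  WH-Central: 6
  WH-South: 6

Note: HAVING filters groups after aggregation, WHERE filters rows before.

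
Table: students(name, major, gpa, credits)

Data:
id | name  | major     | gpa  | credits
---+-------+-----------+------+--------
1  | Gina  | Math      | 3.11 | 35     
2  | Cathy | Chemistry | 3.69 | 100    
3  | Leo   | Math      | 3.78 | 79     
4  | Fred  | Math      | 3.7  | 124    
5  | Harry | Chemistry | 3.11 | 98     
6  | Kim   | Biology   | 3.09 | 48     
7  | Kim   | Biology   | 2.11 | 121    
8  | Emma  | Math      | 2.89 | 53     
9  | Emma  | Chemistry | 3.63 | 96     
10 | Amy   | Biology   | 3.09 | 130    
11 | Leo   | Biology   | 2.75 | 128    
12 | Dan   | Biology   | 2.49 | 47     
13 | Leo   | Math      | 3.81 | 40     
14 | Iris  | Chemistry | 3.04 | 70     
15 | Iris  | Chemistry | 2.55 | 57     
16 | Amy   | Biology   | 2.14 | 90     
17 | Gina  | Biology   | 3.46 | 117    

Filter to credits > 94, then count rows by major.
SELECT major, COUNT(*)
FROM students
WHERE credits > 94
GROUP BY major

Note: WHERE filters rows before grouping.

Result:
  Biology: 4
  Chemistry: 3
  Math: 1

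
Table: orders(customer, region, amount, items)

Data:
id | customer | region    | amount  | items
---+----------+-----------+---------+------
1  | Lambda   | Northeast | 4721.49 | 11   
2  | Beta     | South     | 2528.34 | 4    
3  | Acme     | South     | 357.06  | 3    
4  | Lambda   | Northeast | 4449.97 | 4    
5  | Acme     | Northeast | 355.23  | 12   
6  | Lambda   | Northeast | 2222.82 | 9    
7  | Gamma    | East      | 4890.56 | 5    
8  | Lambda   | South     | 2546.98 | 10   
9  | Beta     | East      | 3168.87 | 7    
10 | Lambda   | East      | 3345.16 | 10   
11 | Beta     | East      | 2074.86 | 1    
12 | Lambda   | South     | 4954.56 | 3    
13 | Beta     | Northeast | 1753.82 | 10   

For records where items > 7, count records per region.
SELECT region, COUNT(*)
FROM orders
WHERE items > 7
GROUP BY region

Note: WHERE filters rows before grouping.

Result:
  East: 1
  Northeast: 4
  South: 1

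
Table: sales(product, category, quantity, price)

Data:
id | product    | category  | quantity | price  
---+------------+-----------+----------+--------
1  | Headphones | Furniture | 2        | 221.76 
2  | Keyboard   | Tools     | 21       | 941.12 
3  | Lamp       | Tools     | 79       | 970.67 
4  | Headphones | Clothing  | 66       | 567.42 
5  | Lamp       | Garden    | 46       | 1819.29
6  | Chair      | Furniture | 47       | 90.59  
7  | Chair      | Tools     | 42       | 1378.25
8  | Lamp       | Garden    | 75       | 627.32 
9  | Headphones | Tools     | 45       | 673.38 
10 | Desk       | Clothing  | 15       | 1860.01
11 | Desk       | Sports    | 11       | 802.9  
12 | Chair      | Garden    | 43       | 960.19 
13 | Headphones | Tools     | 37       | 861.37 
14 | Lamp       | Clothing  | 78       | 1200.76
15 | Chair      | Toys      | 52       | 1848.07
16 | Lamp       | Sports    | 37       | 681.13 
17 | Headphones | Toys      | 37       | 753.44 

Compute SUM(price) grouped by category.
SELECT category, SUM(price) as result
FROM sales
GROUP BY category

Result:
  Clothing: 3628.19
  Furniture: 312.35
  Garden: 3406.80
  Sports: 1484.03
  Tools: 4824.79
  Toys: 2601.51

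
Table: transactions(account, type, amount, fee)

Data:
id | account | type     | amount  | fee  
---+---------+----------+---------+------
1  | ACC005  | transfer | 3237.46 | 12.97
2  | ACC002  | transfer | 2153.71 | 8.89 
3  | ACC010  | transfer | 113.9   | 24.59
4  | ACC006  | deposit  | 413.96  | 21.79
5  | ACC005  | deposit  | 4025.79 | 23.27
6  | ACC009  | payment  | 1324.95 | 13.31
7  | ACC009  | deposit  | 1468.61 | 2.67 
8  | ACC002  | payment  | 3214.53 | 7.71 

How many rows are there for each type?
SELECT type, COUNT(*) as count
FROM transactions
GROUP BY type

Result:
  deposit: 3
  payment: 2
  transfer: 3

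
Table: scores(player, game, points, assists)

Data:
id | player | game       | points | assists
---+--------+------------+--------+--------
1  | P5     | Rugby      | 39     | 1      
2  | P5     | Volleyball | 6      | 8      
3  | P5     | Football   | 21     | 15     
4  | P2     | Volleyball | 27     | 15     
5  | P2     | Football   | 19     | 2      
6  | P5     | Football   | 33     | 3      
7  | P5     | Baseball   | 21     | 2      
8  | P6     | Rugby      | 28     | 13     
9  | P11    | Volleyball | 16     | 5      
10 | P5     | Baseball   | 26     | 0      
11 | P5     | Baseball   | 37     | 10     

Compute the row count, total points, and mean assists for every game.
SELECT game,
       COUNT(*) as cnt,
       SUM(points) as total_points,
       AVG(assists) as avg_assists
FROM scores
GROUP BY game

Result:
  Baseball: 3 records, 84 total points, 4.00 avg assists
  Football: 3 records, 73 total points, 6.67 avg assists
  Rugby: 2 records, 67 total points, 7.00 avg assists
  Volleyball: 3 records, 49 total points, 9.33 avg assists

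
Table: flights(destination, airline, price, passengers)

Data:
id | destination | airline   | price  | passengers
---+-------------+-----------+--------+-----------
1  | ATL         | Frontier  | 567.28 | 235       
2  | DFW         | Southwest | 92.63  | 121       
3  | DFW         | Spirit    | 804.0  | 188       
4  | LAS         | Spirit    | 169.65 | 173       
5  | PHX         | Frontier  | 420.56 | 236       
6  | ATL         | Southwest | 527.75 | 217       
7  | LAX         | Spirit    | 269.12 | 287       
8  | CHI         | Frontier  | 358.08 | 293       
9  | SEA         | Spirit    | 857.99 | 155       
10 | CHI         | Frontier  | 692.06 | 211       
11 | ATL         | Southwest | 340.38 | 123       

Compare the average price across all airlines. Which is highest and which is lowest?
SELECT airline, AVG(price)
FROM flights
GROUP BY airline
ORDER BY AVG(price)

All groups:
  Southwest: 320.25
  Frontier: 509.50
  Spirit: 525.19

Highest: Spirit (525.19)
Lowest: Southwest (320.25)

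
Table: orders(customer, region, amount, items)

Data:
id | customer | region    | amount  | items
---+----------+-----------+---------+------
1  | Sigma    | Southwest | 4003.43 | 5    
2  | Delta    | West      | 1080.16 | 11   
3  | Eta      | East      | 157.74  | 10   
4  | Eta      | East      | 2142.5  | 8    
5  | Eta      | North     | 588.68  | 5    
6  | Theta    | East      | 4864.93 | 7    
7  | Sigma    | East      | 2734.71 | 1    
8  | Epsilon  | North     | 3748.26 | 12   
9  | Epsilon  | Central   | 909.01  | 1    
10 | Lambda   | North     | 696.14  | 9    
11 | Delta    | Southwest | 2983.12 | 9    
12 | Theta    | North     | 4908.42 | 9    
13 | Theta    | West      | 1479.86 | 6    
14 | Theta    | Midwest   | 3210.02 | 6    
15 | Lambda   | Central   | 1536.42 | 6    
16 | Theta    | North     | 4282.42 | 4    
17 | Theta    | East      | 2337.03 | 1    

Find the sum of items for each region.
SELECT region, SUM(items) as result
FROM orders
GROUP BY region

Result:
  Central: 7
  East: 27
  Midwest: 6
  North: 39
  Southwest: 14
  West: 17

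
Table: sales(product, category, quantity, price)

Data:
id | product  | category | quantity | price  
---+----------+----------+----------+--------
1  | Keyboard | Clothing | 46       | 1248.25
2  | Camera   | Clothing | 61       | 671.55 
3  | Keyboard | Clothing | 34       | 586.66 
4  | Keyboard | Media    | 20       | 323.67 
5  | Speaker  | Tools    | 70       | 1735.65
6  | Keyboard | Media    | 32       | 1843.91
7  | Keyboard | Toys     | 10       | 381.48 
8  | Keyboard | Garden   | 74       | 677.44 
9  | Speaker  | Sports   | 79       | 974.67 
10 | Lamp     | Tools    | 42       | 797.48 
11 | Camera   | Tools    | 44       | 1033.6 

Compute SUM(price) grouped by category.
SELECT category, SUM(price) as result
FROM sales
GROUP BY category

Result:
  Clothing: 2506.46
  Garden: 677.44
  Media: 2167.58
  Sports: 974.67
  Tools: 3566.73
  Toys: 381.48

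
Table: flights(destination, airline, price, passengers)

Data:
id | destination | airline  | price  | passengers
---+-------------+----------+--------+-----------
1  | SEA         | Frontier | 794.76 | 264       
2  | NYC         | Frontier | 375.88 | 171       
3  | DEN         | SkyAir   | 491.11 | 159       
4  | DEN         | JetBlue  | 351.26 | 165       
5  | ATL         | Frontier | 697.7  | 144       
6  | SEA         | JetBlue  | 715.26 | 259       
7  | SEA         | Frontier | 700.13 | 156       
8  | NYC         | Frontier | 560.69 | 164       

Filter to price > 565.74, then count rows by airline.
SELECT airline, COUNT(*)
FROM flights
WHERE price > 565.74
GROUP BY airline

Note: WHERE filters rows before grouping.

Result:
  Frontier: 3
  JetBlue: 1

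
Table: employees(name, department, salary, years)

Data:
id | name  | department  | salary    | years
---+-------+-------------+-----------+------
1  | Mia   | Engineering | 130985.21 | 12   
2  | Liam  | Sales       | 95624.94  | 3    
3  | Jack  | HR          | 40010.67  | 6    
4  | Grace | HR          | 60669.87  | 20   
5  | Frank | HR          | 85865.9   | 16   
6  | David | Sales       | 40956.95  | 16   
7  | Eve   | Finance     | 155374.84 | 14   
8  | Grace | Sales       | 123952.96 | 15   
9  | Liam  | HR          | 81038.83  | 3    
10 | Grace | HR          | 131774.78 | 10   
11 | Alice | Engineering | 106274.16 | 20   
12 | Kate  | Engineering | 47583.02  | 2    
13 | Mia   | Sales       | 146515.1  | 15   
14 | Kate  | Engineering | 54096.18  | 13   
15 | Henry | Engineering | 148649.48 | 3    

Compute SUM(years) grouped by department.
SELECT department, SUM(years) as result
FROM employees
GROUP BY department

Result:
  Engineering: 50
  Finance: 14
  HR: 55
  Sales: 49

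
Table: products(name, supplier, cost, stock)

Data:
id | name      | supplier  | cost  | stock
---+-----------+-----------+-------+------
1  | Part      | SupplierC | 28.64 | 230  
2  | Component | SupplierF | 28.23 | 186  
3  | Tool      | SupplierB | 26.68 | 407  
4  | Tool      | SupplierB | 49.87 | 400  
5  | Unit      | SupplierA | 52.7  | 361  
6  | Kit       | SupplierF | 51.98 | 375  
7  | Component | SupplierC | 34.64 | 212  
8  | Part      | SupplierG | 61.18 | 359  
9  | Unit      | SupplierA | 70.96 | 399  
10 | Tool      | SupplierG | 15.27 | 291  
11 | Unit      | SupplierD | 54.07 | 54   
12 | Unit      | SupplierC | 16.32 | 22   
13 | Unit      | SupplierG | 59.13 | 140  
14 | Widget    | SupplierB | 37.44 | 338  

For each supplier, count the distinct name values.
SELECT supplier, COUNT(DISTINCT name)
FROM products
GROUP BY supplier

Result:
  SupplierA: 1 distinct
  SupplierB: 2 distinct
  SupplierC: 3 distinct
  SupplierD: 1 distinct
  SupplierF: 2 distinct
  SupplierG: 3 distinct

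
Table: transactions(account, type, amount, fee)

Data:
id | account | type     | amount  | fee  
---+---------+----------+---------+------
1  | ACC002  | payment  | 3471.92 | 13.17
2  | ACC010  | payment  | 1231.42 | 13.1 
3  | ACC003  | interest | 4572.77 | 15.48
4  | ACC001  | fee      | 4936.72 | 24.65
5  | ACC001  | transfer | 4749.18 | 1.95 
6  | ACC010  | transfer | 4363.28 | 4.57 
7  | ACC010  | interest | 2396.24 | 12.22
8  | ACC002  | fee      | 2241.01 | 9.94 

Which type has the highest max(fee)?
SELECT type, MAX(fee) as val
FROM transactions
GROUP BY type
ORDER BY val DESC
LIMIT 1

Result: fee with max(fee) = 24.65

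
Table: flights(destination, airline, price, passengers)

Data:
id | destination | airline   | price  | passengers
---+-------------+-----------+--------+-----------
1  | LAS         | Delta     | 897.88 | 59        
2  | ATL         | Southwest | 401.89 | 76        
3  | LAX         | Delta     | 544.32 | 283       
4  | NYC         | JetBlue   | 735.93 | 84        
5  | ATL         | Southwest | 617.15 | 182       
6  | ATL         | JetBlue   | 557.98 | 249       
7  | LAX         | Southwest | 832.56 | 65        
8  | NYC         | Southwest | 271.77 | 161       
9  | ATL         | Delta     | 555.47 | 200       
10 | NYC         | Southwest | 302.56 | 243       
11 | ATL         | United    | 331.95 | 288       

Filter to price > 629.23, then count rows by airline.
SELECT airline, COUNT(*)
FROM flights
WHERE price > 629.23
GROUP BY airline

Note: WHERE filters rows before grouping.

Result:
  Delta: 1
  JetBlue: 1
  Southwest: 1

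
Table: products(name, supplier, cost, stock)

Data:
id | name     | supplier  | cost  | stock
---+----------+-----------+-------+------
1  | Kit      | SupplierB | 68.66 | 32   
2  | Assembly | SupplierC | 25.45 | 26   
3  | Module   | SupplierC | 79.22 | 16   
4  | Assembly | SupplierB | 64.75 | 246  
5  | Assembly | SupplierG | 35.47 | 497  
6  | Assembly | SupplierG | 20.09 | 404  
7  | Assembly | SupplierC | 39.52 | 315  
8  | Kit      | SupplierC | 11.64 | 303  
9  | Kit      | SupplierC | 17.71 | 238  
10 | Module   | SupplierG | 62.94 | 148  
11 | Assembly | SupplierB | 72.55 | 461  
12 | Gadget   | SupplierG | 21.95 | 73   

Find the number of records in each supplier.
SELECT supplier, COUNT(*) as count
FROM products
GROUP BY supplier

Result:
  SupplierB: 3
  SupplierC: 5
  SupplierG: 4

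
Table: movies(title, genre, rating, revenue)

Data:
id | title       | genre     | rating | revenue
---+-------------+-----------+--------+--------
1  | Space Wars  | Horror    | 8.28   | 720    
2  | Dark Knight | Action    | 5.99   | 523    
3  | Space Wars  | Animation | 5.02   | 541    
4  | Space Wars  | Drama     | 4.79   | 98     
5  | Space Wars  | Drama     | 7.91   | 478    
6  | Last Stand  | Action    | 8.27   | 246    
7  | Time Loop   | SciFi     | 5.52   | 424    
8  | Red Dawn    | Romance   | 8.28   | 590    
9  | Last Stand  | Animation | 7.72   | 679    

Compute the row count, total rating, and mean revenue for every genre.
SELECT genre,
       COUNT(*) as cnt,
       SUM(rating) as total_rating,
       AVG(revenue) as avg_revenue
FROM movies
GROUP BY genre

Result:
  Action: 2 records, 14.26 total rating, 384.50 avg revenue
  Animation: 2 records, 12.74 total rating, 610.00 avg revenue
  Drama: 2 records, 12.70 total rating, 288.00 avg revenue
  Horror: 1 records, 8.28 total rating, 720.00 avg revenue
  Romance: 1 records, 8.28 total rating, 590.00 avg revenue
  SciFi: 1 records, 5.52 total rating, 424.00 avg revenue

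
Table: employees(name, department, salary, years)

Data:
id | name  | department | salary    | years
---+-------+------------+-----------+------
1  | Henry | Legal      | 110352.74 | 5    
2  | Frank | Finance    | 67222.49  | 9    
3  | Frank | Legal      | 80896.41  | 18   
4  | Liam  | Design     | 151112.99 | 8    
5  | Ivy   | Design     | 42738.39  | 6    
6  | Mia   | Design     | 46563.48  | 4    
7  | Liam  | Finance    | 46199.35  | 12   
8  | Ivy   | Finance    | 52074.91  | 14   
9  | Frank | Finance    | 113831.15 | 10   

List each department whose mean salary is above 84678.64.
SELECT department, AVG(salary)
FROM employees
GROUP BY department
HAVING AVG(salary) > 84678.64

Result:
  Legal: avg=95624.58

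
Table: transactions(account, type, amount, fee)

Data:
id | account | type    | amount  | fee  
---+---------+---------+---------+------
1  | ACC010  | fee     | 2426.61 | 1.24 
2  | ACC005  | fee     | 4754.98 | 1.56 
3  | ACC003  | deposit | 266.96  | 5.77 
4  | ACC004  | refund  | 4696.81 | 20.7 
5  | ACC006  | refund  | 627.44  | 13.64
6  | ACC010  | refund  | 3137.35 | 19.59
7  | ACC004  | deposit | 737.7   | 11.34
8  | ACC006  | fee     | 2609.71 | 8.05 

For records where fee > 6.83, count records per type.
SELECT type, COUNT(*)
FROM transactions
WHERE fee > 6.83
GROUP BY type

Note: WHERE filters rows before grouping.

Result:
  deposit: 1
  fee: 1
  refund: 3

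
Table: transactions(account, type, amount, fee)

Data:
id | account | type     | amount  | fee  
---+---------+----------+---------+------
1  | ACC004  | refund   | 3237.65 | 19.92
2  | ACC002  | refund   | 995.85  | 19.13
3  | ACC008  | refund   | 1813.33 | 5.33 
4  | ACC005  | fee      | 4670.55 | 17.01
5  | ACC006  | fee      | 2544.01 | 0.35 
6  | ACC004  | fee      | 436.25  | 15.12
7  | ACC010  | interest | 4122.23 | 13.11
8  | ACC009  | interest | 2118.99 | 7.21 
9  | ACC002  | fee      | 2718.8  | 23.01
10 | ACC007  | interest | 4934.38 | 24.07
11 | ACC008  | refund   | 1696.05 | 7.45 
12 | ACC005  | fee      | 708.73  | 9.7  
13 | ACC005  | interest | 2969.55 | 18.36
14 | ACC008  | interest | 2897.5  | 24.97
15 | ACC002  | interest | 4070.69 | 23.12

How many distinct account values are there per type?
SELECT type, COUNT(DISTINCT account)
FROM transactions
GROUP BY type

Result:
  fee: 4 distinct
  interest: 6 distinct
  refund: 3 distinct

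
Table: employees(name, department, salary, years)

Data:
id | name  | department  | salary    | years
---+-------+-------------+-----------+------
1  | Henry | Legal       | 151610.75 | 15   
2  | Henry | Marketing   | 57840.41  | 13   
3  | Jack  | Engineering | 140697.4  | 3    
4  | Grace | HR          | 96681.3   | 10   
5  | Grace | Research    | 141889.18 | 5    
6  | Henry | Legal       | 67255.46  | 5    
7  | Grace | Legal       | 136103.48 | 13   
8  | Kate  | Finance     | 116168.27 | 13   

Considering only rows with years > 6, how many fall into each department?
SELECT department, COUNT(*)
FROM employees
WHERE years > 6
GROUP BY department

Note: WHERE filters rows before grouping.

Result:
  Finance: 1
  HR: 1
  Legal: 2
  Marketing: 1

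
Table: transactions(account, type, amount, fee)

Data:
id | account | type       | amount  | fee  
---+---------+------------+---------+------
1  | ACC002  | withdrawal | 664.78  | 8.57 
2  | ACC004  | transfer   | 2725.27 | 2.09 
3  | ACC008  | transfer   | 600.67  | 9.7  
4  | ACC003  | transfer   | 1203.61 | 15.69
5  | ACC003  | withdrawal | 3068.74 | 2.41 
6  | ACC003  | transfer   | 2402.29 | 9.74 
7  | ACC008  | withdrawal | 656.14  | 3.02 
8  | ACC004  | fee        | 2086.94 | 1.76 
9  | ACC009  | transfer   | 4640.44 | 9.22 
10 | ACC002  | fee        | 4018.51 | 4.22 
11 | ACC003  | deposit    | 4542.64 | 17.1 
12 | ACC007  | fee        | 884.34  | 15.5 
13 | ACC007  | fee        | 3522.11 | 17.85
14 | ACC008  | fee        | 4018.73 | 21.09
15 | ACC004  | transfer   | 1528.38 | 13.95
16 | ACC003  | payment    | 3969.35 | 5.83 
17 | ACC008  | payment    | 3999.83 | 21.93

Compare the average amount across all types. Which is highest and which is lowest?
SELECT type, AVG(amount)
FROM transactions
GROUP BY type
ORDER BY AVG(amount)

All groups:
  withdrawal: 1463.22
  transfer: 2183.44
  fee: 2906.13
  payment: 3984.59
  deposit: 4542.64

Highest: deposit (4542.64)
Lowest: withdrawal (1463.22)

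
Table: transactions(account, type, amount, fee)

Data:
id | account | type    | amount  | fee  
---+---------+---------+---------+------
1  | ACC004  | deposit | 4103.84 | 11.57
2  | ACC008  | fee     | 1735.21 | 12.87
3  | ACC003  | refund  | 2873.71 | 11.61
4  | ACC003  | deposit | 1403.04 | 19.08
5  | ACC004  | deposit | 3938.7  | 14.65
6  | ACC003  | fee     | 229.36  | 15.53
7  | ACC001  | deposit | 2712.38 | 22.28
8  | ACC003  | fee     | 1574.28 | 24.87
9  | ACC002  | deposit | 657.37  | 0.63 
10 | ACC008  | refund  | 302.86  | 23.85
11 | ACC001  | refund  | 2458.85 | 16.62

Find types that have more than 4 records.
SELECT type, COUNT(*) as cnt
FROM transactions
GROUP BY type
HAVING COUNT(*) > 4

Result:
  deposit: 5

Note: HAVING filters groups after aggregation, WHERE filters rows before.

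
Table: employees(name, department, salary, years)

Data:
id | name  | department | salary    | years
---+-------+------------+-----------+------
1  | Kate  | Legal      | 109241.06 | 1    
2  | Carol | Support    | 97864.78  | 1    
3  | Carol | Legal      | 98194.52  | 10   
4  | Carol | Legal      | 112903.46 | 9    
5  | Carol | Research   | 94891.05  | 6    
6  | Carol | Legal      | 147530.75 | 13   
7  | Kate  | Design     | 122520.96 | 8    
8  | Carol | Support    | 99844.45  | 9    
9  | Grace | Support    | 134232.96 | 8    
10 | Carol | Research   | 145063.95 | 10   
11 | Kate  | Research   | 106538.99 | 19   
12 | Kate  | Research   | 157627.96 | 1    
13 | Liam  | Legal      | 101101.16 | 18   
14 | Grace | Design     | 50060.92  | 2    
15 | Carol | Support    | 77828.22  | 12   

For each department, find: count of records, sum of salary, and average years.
SELECT department,
       COUNT(*) as cnt,
       SUM(salary) as total_salary,
       AVG(years) as avg_years
FROM employees
GROUP BY department

Result:
  Design: 2 records, 172581.88 total salary, 5.00 avg years
  Legal: 5 records, 568970.95 total salary, 10.20 avg years
  Research: 4 records, 504121.95 total salary, 9.00 avg years
  Support: 4 records, 409770.41 total salary, 7.50 avg years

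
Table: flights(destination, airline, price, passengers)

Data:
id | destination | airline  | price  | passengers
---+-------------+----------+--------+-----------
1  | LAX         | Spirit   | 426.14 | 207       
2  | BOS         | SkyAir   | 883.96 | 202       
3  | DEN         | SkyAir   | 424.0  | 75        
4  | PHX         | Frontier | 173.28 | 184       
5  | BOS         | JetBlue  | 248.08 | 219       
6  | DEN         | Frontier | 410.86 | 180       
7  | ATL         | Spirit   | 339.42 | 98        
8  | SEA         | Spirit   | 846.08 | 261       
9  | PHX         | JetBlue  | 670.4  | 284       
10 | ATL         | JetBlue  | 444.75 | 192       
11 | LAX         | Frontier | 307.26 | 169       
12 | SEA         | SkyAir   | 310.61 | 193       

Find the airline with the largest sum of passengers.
SELECT airline, SUM(passengers) as val
FROM flights
GROUP BY airline
ORDER BY val DESC
LIMIT 1

Result: JetBlue with sum(passengers) = 695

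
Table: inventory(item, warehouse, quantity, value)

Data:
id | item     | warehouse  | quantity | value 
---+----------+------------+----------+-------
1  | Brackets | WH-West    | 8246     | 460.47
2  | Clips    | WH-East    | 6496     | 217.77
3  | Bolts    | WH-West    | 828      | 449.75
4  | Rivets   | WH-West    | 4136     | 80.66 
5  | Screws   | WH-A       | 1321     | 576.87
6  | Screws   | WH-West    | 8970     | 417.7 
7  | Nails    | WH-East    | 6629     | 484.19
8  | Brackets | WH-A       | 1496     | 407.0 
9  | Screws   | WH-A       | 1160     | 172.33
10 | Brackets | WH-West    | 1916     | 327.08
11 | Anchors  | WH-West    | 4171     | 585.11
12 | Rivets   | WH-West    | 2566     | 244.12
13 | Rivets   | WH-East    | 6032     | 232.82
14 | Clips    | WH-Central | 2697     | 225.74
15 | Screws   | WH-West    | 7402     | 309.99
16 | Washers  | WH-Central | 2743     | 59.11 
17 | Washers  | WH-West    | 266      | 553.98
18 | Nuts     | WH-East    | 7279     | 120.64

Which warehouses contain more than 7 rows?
SELECT warehouse, COUNT(*) as cnt
FROM inventory
GROUP BY warehouse
HAVING COUNT(*) > 7

Result:
  WH-West: 9

Note: HAVING filters groups after aggregation, WHERE filters rows before.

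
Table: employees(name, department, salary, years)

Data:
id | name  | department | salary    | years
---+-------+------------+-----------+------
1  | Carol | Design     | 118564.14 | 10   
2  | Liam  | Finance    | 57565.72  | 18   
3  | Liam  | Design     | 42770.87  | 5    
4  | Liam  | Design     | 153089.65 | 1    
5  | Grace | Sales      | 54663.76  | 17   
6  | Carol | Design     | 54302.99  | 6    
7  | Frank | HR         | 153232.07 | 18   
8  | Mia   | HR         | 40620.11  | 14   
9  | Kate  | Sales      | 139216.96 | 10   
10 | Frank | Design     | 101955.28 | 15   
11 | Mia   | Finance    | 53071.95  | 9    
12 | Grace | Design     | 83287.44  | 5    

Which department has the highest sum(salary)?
SELECT department, SUM(salary) as val
FROM employees
GROUP BY department
ORDER BY val DESC
LIMIT 1

Result: Design with sum(salary) = 553970.37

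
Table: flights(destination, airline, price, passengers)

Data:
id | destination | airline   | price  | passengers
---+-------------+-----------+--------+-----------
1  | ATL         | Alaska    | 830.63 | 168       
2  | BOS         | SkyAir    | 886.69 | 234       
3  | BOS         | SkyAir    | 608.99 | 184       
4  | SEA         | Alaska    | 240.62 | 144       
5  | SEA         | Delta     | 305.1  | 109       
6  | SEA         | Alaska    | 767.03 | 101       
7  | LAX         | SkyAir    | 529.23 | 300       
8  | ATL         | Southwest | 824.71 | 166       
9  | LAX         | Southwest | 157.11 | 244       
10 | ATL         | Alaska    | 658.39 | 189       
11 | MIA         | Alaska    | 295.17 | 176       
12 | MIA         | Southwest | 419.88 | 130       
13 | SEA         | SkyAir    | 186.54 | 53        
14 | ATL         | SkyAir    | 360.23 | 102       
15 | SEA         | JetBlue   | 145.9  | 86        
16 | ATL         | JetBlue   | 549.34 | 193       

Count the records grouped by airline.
SELECT airline, COUNT(*) as count
FROM flights
GROUP BY airline

Result:
  Alaska: 5
  Delta: 1
  JetBlue: 2
  SkyAir: 5
  Southwest: 3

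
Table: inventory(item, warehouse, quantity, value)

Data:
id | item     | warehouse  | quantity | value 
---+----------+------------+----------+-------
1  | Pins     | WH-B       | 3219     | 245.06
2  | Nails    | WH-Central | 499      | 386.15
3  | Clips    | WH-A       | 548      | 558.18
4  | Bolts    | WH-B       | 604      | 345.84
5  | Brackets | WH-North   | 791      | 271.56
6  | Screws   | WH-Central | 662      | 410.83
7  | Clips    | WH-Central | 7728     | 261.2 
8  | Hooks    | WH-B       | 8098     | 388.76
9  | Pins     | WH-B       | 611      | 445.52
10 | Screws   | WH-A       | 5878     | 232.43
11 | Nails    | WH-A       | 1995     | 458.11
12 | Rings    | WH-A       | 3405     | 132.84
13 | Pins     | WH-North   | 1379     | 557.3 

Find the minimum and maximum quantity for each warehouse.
SELECT warehouse, MIN(quantity), MAX(quantity)
FROM inventory
GROUP BY warehouse

Result:
  WH-A: min=548, max=5878
  WH-B: min=604, max=8098
  WH-Central: min=499, max=7728
  WH-North: min=791, max=1379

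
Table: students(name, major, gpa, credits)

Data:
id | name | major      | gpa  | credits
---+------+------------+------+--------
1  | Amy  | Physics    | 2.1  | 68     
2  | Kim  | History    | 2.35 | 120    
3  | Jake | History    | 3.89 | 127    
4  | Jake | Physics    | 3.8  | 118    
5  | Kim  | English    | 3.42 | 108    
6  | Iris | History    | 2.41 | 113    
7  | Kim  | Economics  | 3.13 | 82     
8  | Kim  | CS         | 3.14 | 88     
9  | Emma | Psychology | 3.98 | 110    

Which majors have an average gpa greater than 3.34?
SELECT major, AVG(gpa)
FROM students
GROUP BY major
HAVING AVG(gpa) > 3.34

Result:
  English: avg=3.42
  Psychology: avg=3.98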